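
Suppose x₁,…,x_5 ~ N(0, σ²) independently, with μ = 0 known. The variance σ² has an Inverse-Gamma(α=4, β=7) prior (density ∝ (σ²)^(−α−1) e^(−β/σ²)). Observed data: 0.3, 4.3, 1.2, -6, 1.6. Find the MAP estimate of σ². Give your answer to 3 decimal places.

Sum of squared deviations about the known mean: SS = (0.3−0)² + (4.3−0)² + (1.2−0)² + (-6−0)² + (1.6−0)² = 58.58.
The Normal likelihood contributes (σ²)^(−n/2) exp(−SS/(2σ²)), so the posterior is Inverse-Gamma(α + n/2, β + SS/2) = Inverse-Gamma(6.5, 36.29).
The mode of Inverse-Gamma(a, b) is b/(a+1) = 36.29/7.5 ≈ 4.839.

σ̂²_MAP = 4.839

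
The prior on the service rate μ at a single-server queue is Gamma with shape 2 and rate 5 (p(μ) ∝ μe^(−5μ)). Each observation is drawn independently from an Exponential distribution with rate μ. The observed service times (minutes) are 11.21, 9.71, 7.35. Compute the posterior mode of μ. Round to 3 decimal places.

The Exponential(rate=μ) likelihood is ∝ μ^n e^(−μΣtᵢ). Here n = 3 and Σtᵢ = 11.21 + 9.71 + 7.35 = 28.27.
Posterior ∝ μe^(−5μ) · μ^3e^(−28.27μ) = μ^4e^(−33.27μ), i.e. Gamma(5, 33.27).
Mode = (a−1)/b = 4/33.27 ≈ 0.120.

μ̂_MAP = 0.120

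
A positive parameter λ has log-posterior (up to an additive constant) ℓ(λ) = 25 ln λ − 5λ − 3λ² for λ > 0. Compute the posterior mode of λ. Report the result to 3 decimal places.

λ̂_MAP = 1.667

ℓ'(λ) = 25/λ − 5 − 6λ. Setting this to zero and multiplying by λ: 6λ² + 5λ − 25 = 0.
λ = (−5 + √(5² + 4·6·25)) / (2·6) = (−5 + √625) / 12 = (−5 + 25)/12 = 5/3.
ℓ''(λ) = −25/λ² − 6 < 0, confirming a maximum.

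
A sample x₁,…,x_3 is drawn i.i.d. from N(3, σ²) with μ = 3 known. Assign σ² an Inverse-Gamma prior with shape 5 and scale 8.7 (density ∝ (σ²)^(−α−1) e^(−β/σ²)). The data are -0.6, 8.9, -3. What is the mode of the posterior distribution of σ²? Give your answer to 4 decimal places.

Sum of squared deviations about the known mean: SS = (-0.6−3)² + (8.9−3)² + (-3−3)² = 83.77.
The Normal likelihood contributes (σ²)^(−n/2) exp(−SS/(2σ²)), so the posterior is Inverse-Gamma(α + n/2, β + SS/2) = Inverse-Gamma(6.5, 50.585).
The mode of Inverse-Gamma(a, b) is b/(a+1) = 50.585/7.5 ≈ 6.7447.

σ̂²_MAP = 6.7447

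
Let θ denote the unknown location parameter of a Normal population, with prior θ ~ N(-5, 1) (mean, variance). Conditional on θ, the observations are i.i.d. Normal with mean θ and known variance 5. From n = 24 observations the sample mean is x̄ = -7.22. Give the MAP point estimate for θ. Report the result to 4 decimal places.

n = 24, x̄ = -7.22.
For a Normal prior and Normal likelihood with known variance, the posterior is Normal; its mode equals its mean, the precision-weighted average.
Prior precision 1/σ₀² = 1/1 = 1; data precision n/σ² = 24/5 = 4.8.
θ̂ = (1·(-5) + 4.8·(-7.22)) / (1 + 4.8) = (-39.656)/5.8 = -4957/725 ≈ -6.8372.

θ̂_MAP = -6.8372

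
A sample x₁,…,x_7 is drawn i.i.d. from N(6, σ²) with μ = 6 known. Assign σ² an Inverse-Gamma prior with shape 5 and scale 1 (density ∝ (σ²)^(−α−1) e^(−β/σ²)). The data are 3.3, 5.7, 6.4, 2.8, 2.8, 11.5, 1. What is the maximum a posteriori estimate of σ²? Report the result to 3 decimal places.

Sum of squared deviations about the known mean: SS = (3.3−6)² + (5.7−6)² + (6.4−6)² + (2.8−6)² + (2.8−6)² + (11.5−6)² + (1−6)² = 83.27.
The Normal likelihood contributes (σ²)^(−n/2) exp(−SS/(2σ²)), so the posterior is Inverse-Gamma(α + n/2, β + SS/2) = Inverse-Gamma(8.5, 42.635).
The mode of Inverse-Gamma(a, b) is b/(a+1) = 42.635/9.5 ≈ 4.488.

σ̂²_MAP = 4.488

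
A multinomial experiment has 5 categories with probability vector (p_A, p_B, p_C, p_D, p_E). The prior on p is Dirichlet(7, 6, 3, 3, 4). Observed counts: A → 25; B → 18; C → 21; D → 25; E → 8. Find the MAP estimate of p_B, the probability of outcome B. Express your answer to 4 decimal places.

MAP estimate of p_B = 0.2000

The posterior is Dirichlet(αᵢ + nᵢ) = Dirichlet(32, 24, 24, 28, 12).
For a Dirichlet(a₁,…,a_K) with all aᵢ > 1, the mode has j-th component (aⱼ − 1)/(Σaᵢ − K).
Here Σaᵢ = 120 and K = 5, so p_B = (24 − 1)/(120 − 5) = 23/115 ≈ 0.2000.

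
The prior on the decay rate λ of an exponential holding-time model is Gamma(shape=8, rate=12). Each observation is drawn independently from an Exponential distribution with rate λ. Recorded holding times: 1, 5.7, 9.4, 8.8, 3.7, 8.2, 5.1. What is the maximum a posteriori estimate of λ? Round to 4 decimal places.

λ̂_MAP = 0.2597

The Exponential(rate=λ) likelihood is ∝ λ^n e^(−λΣtᵢ). Here n = 7 and Σtᵢ = 1 + 5.7 + 9.4 + 8.8 + 3.7 + 8.2 + 5.1 = 41.9.
Posterior ∝ λ^7e^(−12λ) · λ^7e^(−41.9λ) = λ^14e^(−53.9λ), i.e. Gamma(15, 53.9).
Mode = (a−1)/b = 14/53.9 ≈ 0.2597.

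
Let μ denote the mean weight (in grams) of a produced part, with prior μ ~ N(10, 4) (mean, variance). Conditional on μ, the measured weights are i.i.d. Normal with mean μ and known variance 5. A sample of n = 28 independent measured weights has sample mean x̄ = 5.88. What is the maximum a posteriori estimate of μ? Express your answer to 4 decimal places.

n = 28, x̄ = 5.88.
For a Normal prior and Normal likelihood with known variance, the posterior is Normal; its mode equals its mean, the precision-weighted average.
Prior precision 1/σ₀² = 1/4 = 0.25; data precision n/σ² = 28/5 = 5.6.
μ̂ = (0.25·10 + 5.6·5.88) / (0.25 + 5.6) = 35.428/5.85 = 17714/2925 ≈ 6.0561.

μ̂_MAP = 6.0561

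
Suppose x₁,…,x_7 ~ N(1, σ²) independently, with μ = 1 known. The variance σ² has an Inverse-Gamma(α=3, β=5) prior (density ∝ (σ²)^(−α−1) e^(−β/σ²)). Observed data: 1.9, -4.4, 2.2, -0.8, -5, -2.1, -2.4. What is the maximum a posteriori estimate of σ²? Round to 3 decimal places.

Sum of squared deviations about the known mean: SS = (1.9−1)² + (-4.4−1)² + (2.2−1)² + (-0.8−1)² + (-5−1)² + (-2.1−1)² + (-2.4−1)² = 91.82.
The Normal likelihood contributes (σ²)^(−n/2) exp(−SS/(2σ²)), so the posterior is Inverse-Gamma(α + n/2, β + SS/2) = Inverse-Gamma(6.5, 50.91).
The mode of Inverse-Gamma(a, b) is b/(a+1) = 50.91/7.5 ≈ 6.788.

σ̂²_MAP = 6.788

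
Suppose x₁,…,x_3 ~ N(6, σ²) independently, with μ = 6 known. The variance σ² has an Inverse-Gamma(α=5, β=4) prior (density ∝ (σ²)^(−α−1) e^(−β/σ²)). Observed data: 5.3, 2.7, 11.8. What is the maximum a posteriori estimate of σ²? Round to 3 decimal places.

σ̂²_MAP = 3.535

Sum of squared deviations about the known mean: SS = (5.3−6)² + (2.7−6)² + (11.8−6)² = 45.02.
The Normal likelihood contributes (σ²)^(−n/2) exp(−SS/(2σ²)), so the posterior is Inverse-Gamma(α + n/2, β + SS/2) = Inverse-Gamma(6.5, 26.51).
The mode of Inverse-Gamma(a, b) is b/(a+1) = 26.51/7.5 ≈ 3.535.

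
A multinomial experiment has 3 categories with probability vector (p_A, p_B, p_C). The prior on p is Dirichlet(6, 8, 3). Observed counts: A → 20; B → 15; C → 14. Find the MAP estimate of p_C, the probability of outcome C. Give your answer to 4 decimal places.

MAP estimate of p_C = 0.2540

The posterior is Dirichlet(αᵢ + nᵢ) = Dirichlet(26, 23, 17).
For a Dirichlet(a₁,…,a_K) with all aᵢ > 1, the mode has j-th component (aⱼ − 1)/(Σaᵢ − K).
Here Σaᵢ = 66 and K = 3, so p_C = (17 − 1)/(66 − 3) = 16/63 ≈ 0.2540.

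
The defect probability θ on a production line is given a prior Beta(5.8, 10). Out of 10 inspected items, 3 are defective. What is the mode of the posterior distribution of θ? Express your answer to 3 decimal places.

Prior: Beta(5.8, 10).
Data: 3 successes in 10 trials. The binomial likelihood contributes θ^3(1−θ)^7, so the posterior is Beta(5.8+3, 10+7) = Beta(8.8, 17).
For Beta(a, b) with a, b > 1 the mode is (a−1)/(a+b−2) = 7.8/23.8 ≈ 0.328.

θ̂_MAP = 0.328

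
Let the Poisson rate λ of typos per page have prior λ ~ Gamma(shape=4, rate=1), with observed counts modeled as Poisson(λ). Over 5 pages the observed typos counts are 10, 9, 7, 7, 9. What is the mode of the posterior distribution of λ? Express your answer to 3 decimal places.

λ̂_MAP = 7.500

Σxᵢ = 10+9+7+7+9 = 42, with n = 5.
Posterior ∝ λ^3e^(−1λ) · λ^42e^(−5λ) = λ^45e^(−6λ), i.e. Gamma(shape=46, rate=6).
The mode of a Gamma(a, b) with a ≥ 1 (shape–rate) is (a−1)/b = 45/6 ≈ 7.500.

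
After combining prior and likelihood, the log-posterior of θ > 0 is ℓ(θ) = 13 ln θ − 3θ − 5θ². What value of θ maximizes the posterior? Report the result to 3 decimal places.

ℓ'(θ) = 13/θ − 3 − 10θ. Setting this to zero and multiplying by θ: 10θ² + 3θ − 13 = 0.
θ = (−3 + √(3² + 4·10·13)) / (2·10) = (−3 + √529) / 20 = (−3 + 23)/20 = 1.
ℓ''(θ) = −13/θ² − 10 < 0, confirming a maximum.

θ̂_MAP = 1.000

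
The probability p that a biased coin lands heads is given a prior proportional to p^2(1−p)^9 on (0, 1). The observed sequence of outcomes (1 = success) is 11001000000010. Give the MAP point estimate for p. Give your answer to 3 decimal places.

The prior density ∝ p^2(1−p)^9 is the kernel of Beta(3, 10).
Data: 4 successes in 14 trials (from the sequence). The binomial likelihood contributes p^4(1−p)^10, so the posterior is Beta(3+4, 10+10) = Beta(7, 20).
For Beta(a, b) with a, b > 1 the mode is (a−1)/(a+b−2) = 6/25 ≈ 0.240.

p̂_MAP = 0.240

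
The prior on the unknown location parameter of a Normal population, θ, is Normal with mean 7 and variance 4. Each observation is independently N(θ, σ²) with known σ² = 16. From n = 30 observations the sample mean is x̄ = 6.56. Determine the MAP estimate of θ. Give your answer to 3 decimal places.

n = 30, x̄ = 6.56.
For a Normal prior and Normal likelihood with known variance, the posterior is Normal; its mode equals its mean, the precision-weighted average.
Prior precision 1/σ₀² = 1/4 = 0.25; data precision n/σ² = 30/16 = 1.875.
θ̂ = (0.25·7 + 1.875·6.56) / (0.25 + 1.875) = 14.05/2.125 = 562/85 ≈ 6.612.

θ̂_MAP = 6.612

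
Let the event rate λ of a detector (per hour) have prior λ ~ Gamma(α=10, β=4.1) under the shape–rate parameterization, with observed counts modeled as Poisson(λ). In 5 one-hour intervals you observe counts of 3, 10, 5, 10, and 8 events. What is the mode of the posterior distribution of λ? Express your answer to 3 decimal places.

λ̂_MAP = 4.945

Σxᵢ = 3+10+5+10+8 = 36, with n = 5.
Posterior ∝ λ^9e^(−4.1λ) · λ^36e^(−5λ) = λ^45e^(−9.1λ), i.e. Gamma(shape=46, rate=9.1).
The mode of a Gamma(a, b) with a ≥ 1 (shape–rate) is (a−1)/b = 45/9.1 ≈ 4.945.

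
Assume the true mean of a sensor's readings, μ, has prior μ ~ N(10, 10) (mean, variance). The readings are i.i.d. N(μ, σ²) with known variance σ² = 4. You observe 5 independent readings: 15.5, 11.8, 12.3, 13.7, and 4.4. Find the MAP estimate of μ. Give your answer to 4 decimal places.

μ̂_MAP = 11.4259

n = 5; x̄ = (15.5 + 11.8 + 12.3 + 13.7 + 4.4)/5 = 57.7/5 = 11.54.
For a Normal prior and Normal likelihood with known variance, the posterior is Normal; its mode equals its mean, the precision-weighted average.
Prior precision 1/σ₀² = 1/10 = 0.1; data precision n/σ² = 5/4 = 1.25.
μ̂ = (0.1·10 + 1.25·11.54) / (0.1 + 1.25) = 15.425/1.35 = 617/54 ≈ 11.4259.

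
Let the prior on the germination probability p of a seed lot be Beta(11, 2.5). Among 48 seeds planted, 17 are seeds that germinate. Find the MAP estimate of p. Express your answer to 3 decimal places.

Prior: Beta(11, 2.5).
Data: 17 successes in 48 trials. The binomial likelihood contributes p^17(1−p)^31, so the posterior is Beta(11+17, 2.5+31) = Beta(28, 33.5).
For Beta(a, b) with a, b > 1 the mode is (a−1)/(a+b−2) = 27/59.5 ≈ 0.454.

p̂_MAP = 0.454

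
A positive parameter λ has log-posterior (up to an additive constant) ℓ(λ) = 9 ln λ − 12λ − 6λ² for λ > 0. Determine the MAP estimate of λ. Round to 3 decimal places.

ℓ'(λ) = 9/λ − 12 − 12λ. Setting this to zero and multiplying by λ: 12λ² + 12λ − 9 = 0.
λ = (−12 + √(12² + 4·12·9)) / (2·12) = (−12 + √576) / 24 = (−12 + 24)/24 = 1/2.
ℓ''(λ) = −9/λ² − 12 < 0, confirming a maximum.

λ̂_MAP = 0.500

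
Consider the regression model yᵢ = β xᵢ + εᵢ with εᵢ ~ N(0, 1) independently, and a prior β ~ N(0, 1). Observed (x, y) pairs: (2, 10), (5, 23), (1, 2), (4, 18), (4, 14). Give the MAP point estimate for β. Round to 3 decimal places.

log p(β | y) = −Σ(yᵢ − βxᵢ)²/(2·1) − β²/(2·1) + const.
Setting the derivative to zero: Σxᵢ(yᵢ − βxᵢ)/1 − β/1 = 0, so β = Σxᵢyᵢ / (Σxᵢ² + σ²/τ²).
Σxᵢyᵢ = 2·10 + 5·23 + 1·2 + 4·18 + 4·14 = 265; Σxᵢ² = 62; σ²/τ² = 1.
β̂_MAP = 265 / (62 + 1) = 265/63 ≈ 4.206.

β̂_MAP = 4.206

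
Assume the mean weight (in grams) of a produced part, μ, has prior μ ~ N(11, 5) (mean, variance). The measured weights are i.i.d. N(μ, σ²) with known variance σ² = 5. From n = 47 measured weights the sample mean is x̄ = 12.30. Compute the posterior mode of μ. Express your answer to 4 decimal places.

μ̂_MAP = 12.2729

n = 47, x̄ = 12.30.
For a Normal prior and Normal likelihood with known variance, the posterior is Normal; its mode equals its mean, the precision-weighted average.
Prior precision 1/σ₀² = 1/5 = 0.2; data precision n/σ² = 47/5 = 9.4.
μ̂ = (0.2·11 + 9.4·12.3) / (0.2 + 9.4) = 117.82/9.6 = 5891/480 ≈ 12.2729.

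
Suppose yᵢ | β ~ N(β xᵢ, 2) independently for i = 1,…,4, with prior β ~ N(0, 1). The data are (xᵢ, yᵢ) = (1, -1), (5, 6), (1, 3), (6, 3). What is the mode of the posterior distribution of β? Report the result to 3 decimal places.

β̂_MAP = 0.769

log p(β | y) = −Σ(yᵢ − βxᵢ)²/(2·2) − β²/(2·1) + const.
Setting the derivative to zero: Σxᵢ(yᵢ − βxᵢ)/2 − β/1 = 0, so β = Σxᵢyᵢ / (Σxᵢ² + σ²/τ²).
Σxᵢyᵢ = 1·(-1) + 5·6 + 1·3 + 6·3 = 50; Σxᵢ² = 63; σ²/τ² = 2.
β̂_MAP = 50 / (63 + 2) = 50/65 ≈ 0.769.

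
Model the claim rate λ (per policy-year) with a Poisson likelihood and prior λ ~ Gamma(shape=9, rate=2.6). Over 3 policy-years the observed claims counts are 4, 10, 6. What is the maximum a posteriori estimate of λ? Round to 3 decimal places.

λ̂_MAP = 5.000

Σxᵢ = 4+10+6 = 20, with n = 3.
Posterior ∝ λ^8e^(−2.6λ) · λ^20e^(−3λ) = λ^28e^(−5.6λ), i.e. Gamma(shape=29, rate=5.6).
The mode of a Gamma(a, b) with a ≥ 1 (shape–rate) is (a−1)/b = 28/5.6 ≈ 5.000.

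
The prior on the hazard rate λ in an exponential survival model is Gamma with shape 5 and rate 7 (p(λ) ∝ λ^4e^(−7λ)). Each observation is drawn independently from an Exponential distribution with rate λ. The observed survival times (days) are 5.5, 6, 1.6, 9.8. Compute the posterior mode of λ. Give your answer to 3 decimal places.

λ̂_MAP = 0.268

The Exponential(rate=λ) likelihood is ∝ λ^n e^(−λΣtᵢ). Here n = 4 and Σtᵢ = 5.5 + 6 + 1.6 + 9.8 = 22.9.
Posterior ∝ λ^4e^(−7λ) · λ^4e^(−22.9λ) = λ^8e^(−29.9λ), i.e. Gamma(9, 29.9).
Mode = (a−1)/b = 8/29.9 ≈ 0.268.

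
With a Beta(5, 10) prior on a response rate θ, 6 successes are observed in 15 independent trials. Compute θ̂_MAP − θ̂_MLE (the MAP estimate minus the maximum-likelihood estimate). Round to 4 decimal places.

MAP − MLE = -0.0429

Posterior is Beta(11, 19); MAP = (11−1)/(30−2) = 10/28 ≈ 0.35714.
MLE ignores the prior: θ̂_MLE = k/n = 6/15 ≈ 0.40000.
Difference = 10/28 − 6/15 = -3/70 ≈ -0.0429.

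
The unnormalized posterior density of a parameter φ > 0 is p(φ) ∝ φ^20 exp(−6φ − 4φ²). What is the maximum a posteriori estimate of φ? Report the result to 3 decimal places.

ℓ'(φ) = 20/φ − 6 − 8φ. Setting this to zero and multiplying by φ: 8φ² + 6φ − 20 = 0.
φ = (−6 + √(6² + 4·8·20)) / (2·8) = (−6 + √676) / 16 = (−6 + 26)/16 = 5/4.
ℓ''(φ) = −20/φ² − 8 < 0, confirming a maximum.

φ̂_MAP = 1.250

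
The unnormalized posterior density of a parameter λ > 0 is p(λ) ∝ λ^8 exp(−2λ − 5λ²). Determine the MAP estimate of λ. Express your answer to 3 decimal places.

λ̂_MAP = 0.800

ℓ'(λ) = 8/λ − 2 − 10λ. Setting this to zero and multiplying by λ: 10λ² + 2λ − 8 = 0.
λ = (−2 + √(2² + 4·10·8)) / (2·10) = (−2 + √324) / 20 = (−2 + 18)/20 = 4/5.
ℓ''(λ) = −8/λ² − 10 < 0, confirming a maximum.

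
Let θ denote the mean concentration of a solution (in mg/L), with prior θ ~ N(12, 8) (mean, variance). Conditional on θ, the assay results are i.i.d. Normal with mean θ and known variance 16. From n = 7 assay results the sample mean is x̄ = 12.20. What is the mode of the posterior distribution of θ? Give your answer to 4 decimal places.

θ̂_MAP = 12.1556

n = 7, x̄ = 12.20.
For a Normal prior and Normal likelihood with known variance, the posterior is Normal; its mode equals its mean, the precision-weighted average.
Prior precision 1/σ₀² = 1/8 = 0.125; data precision n/σ² = 7/16 = 0.4375.
θ̂ = (0.125·12 + 0.4375·12.2) / (0.125 + 0.4375) = 6.8375/0.5625 = 547/45 ≈ 12.1556.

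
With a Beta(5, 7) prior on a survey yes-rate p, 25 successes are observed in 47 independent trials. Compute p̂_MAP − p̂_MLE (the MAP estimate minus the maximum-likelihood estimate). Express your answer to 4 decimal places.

Posterior is Beta(30, 29); MAP = (30−1)/(59−2) = 29/57 ≈ 0.50877.
MLE ignores the prior: p̂_MLE = k/n = 25/47 ≈ 0.53191.
Difference = 29/57 − 25/47 = -62/2679 ≈ -0.0231.

MAP − MLE = -0.0231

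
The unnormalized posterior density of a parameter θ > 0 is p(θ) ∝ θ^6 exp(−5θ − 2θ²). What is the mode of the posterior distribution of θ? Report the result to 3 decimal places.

θ̂_MAP = 0.750

ℓ'(θ) = 6/θ − 5 − 4θ. Setting this to zero and multiplying by θ: 4θ² + 5θ − 6 = 0.
θ = (−5 + √(5² + 4·4·6)) / (2·4) = (−5 + √121) / 8 = (−5 + 11)/8 = 3/4.
ℓ''(θ) = −6/θ² − 4 < 0, confirming a maximum.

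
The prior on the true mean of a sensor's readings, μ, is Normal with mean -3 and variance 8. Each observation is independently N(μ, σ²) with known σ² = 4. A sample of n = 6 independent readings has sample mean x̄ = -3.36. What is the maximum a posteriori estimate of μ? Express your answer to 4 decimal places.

μ̂_MAP = -3.3323

n = 6, x̄ = -3.36.
For a Normal prior and Normal likelihood with known variance, the posterior is Normal; its mode equals its mean, the precision-weighted average.
Prior precision 1/σ₀² = 1/8 = 0.125; data precision n/σ² = 6/4 = 1.5.
μ̂ = (0.125·(-3) + 1.5·(-3.36)) / (0.125 + 1.5) = (-5.415)/1.625 = -1083/325 ≈ -3.3323.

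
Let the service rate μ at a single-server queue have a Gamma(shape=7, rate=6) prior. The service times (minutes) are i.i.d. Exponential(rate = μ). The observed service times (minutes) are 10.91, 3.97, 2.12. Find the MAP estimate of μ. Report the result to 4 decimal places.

μ̂_MAP = 0.3913

The Exponential(rate=μ) likelihood is ∝ μ^n e^(−μΣtᵢ). Here n = 3 and Σtᵢ = 10.91 + 3.97 + 2.12 = 17.
Posterior ∝ μ^6e^(−6μ) · μ^3e^(−17μ) = μ^9e^(−23μ), i.e. Gamma(10, 23).
Mode = (a−1)/b = 9/23 ≈ 0.3913.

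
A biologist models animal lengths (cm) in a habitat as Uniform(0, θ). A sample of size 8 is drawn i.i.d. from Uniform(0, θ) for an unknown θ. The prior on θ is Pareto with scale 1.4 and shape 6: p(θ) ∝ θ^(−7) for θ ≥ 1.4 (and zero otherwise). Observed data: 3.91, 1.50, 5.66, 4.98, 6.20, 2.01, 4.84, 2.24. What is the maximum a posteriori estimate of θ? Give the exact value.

θ̂_MAP = 6.20

The Uniform(0, θ) likelihood is θ^(−n) for θ ≥ max(xᵢ), zero otherwise. Here max(xᵢ) = 6.20.
Posterior ∝ θ^(−7) · θ^(−8) = θ^(−15) on θ ≥ max(1.4, 6.20) = 6.20.
This density is strictly decreasing in θ, so the posterior mode lies at the lower boundary of the support.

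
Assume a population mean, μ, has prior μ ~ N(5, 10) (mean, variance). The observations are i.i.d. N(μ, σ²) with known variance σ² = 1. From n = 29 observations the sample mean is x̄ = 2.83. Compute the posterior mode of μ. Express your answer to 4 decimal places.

μ̂_MAP = 2.8375

n = 29, x̄ = 2.83.
For a Normal prior and Normal likelihood with known variance, the posterior is Normal; its mode equals its mean, the precision-weighted average.
Prior precision 1/σ₀² = 1/10 = 0.1; data precision n/σ² = 29/1 = 29.
μ̂ = (0.1·5 + 29·2.83) / (0.1 + 29) = 82.57/29.1 = 8257/2910 ≈ 2.8375.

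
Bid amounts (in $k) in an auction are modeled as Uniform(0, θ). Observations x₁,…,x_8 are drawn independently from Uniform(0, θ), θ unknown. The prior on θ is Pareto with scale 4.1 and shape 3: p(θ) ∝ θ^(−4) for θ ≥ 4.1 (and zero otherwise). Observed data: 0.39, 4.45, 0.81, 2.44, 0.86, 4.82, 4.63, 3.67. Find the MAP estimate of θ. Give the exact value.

θ̂_MAP = 4.82

The Uniform(0, θ) likelihood is θ^(−n) for θ ≥ max(xᵢ), zero otherwise. Here max(xᵢ) = 4.82.
Posterior ∝ θ^(−4) · θ^(−8) = θ^(−12) on θ ≥ max(4.1, 4.82) = 4.82.
This density is strictly decreasing in θ, so the posterior mode lies at the lower boundary of the support.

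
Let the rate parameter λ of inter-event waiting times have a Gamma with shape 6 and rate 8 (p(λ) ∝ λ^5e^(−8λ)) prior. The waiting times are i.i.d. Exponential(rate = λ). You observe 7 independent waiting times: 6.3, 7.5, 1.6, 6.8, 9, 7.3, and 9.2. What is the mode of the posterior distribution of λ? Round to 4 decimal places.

The Exponential(rate=λ) likelihood is ∝ λ^n e^(−λΣtᵢ). Here n = 7 and Σtᵢ = 6.3 + 7.5 + 1.6 + 6.8 + 9 + 7.3 + 9.2 = 47.7.
Posterior ∝ λ^5e^(−8λ) · λ^7e^(−47.7λ) = λ^12e^(−55.7λ), i.e. Gamma(13, 55.7).
Mode = (a−1)/b = 12/55.7 ≈ 0.2154.

λ̂_MAP = 0.2154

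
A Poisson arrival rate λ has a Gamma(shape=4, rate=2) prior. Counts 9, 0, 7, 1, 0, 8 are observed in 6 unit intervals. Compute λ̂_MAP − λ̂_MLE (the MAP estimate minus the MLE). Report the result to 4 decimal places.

MAP − MLE = -0.6667

Σxᵢ = 25. Posterior is Gamma(29, 8); MAP = (29−1)/8 = 28/8 ≈ 3.50000.
MLE = x̄ = 25/6 ≈ 4.16667.
Difference = 28/8 − 25/6 = -2/3 ≈ -0.6667.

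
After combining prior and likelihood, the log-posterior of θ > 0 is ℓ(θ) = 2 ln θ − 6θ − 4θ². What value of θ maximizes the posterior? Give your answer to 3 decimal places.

θ̂_MAP = 0.250

ℓ'(θ) = 2/θ − 6 − 8θ. Setting this to zero and multiplying by θ: 8θ² + 6θ − 2 = 0.
θ = (−6 + √(6² + 4·8·2)) / (2·8) = (−6 + √100) / 16 = (−6 + 10)/16 = 1/4.
ℓ''(θ) = −2/θ² − 8 < 0, confirming a maximum.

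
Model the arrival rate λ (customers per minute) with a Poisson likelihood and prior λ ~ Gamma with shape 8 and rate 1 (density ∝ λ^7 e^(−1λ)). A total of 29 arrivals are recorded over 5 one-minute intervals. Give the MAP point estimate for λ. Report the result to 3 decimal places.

Σxᵢ = 29, n = 5.
Posterior ∝ λ^7e^(−1λ) · λ^29e^(−5λ) = λ^36e^(−6λ), i.e. Gamma(shape=37, rate=6).
The mode of a Gamma(a, b) with a ≥ 1 (shape–rate) is (a−1)/b = 36/6 ≈ 6.000.

λ̂_MAP = 6.000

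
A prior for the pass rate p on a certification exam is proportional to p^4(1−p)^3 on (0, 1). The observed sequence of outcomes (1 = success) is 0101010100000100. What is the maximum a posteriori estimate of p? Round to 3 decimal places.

The prior density ∝ p^4(1−p)^3 is the kernel of Beta(5, 4).
Data: 5 successes in 16 trials (from the sequence). The binomial likelihood contributes p^5(1−p)^11, so the posterior is Beta(5+5, 4+11) = Beta(10, 15).
For Beta(a, b) with a, b > 1 the mode is (a−1)/(a+b−2) = 9/23 ≈ 0.391.

p̂_MAP = 0.391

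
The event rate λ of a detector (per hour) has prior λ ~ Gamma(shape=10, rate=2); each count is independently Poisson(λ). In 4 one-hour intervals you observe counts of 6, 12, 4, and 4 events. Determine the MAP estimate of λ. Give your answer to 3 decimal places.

λ̂_MAP = 5.833

Σxᵢ = 6+12+4+4 = 26, with n = 4.
Posterior ∝ λ^9e^(−2λ) · λ^26e^(−4λ) = λ^35e^(−6λ), i.e. Gamma(shape=36, rate=6).
The mode of a Gamma(a, b) with a ≥ 1 (shape–rate) is (a−1)/b = 35/6 ≈ 5.833.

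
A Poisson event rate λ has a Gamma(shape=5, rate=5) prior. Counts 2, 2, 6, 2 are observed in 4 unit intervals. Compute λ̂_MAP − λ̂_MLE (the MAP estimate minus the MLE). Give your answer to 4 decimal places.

Σxᵢ = 12. Posterior is Gamma(17, 9); MAP = (17−1)/9 = 16/9 ≈ 1.77778.
MLE = x̄ = 12/4 ≈ 3.00000.
Difference = 16/9 − 12/4 = -11/9 ≈ -1.2222.

MAP − MLE = -1.2222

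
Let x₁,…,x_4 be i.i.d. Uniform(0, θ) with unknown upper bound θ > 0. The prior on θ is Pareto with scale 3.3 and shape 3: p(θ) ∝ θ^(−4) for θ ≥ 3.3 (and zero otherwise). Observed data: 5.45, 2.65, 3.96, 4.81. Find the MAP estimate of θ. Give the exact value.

θ̂_MAP = 5.45

The Uniform(0, θ) likelihood is θ^(−n) for θ ≥ max(xᵢ), zero otherwise. Here max(xᵢ) = 5.45.
Posterior ∝ θ^(−4) · θ^(−4) = θ^(−8) on θ ≥ max(3.3, 5.45) = 5.45.
This density is strictly decreasing in θ, so the posterior mode lies at the lower boundary of the support.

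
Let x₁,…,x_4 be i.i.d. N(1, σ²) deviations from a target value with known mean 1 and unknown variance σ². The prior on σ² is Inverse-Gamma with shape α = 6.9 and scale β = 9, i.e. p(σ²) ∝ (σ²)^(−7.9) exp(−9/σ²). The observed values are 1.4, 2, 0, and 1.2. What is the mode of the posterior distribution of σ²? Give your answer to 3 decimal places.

Sum of squared deviations about the known mean: SS = (1.4−1)² + (2−1)² + (0−1)² + (1.2−1)² = 2.2.
The Normal likelihood contributes (σ²)^(−n/2) exp(−SS/(2σ²)), so the posterior is Inverse-Gamma(α + n/2, β + SS/2) = Inverse-Gamma(8.9, 10.1).
The mode of Inverse-Gamma(a, b) is b/(a+1) = 10.1/9.9 ≈ 1.020.

σ̂²_MAP = 1.020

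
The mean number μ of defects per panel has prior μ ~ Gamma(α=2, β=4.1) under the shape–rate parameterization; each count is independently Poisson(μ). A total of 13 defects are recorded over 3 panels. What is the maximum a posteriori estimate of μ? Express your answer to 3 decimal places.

Σxᵢ = 13, n = 3.
Posterior ∝ μe^(−4.1μ) · μ^13e^(−3μ) = μ^14e^(−7.1μ), i.e. Gamma(shape=15, rate=7.1).
The mode of a Gamma(a, b) with a ≥ 1 (shape–rate) is (a−1)/b = 14/7.1 ≈ 1.972.

μ̂_MAP = 1.972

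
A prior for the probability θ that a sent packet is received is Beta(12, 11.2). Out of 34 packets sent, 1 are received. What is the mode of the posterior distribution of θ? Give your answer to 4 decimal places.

θ̂_MAP = 0.2174

Prior: Beta(12, 11.2).
Data: 1 success in 34 trials. The binomial likelihood contributes θ(1−θ)^33, so the posterior is Beta(12+1, 11.2+33) = Beta(13, 44.2).
For Beta(a, b) with a, b > 1 the mode is (a−1)/(a+b−2) = 12/55.2 ≈ 0.2174.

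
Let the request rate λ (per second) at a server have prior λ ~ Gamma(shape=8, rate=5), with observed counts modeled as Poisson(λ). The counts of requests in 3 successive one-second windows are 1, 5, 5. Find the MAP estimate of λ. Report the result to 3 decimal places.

Σxᵢ = 1+5+5 = 11, with n = 3.
Posterior ∝ λ^7e^(−5λ) · λ^11e^(−3λ) = λ^18e^(−8λ), i.e. Gamma(shape=19, rate=8).
The mode of a Gamma(a, b) with a ≥ 1 (shape–rate) is (a−1)/b = 18/8 ≈ 2.250.

λ̂_MAP = 2.250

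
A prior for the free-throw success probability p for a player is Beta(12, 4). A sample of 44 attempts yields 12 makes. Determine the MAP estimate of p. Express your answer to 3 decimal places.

Prior: Beta(12, 4).
Data: 12 successes in 44 trials. The binomial likelihood contributes p^12(1−p)^32, so the posterior is Beta(12+12, 4+32) = Beta(24, 36).
For Beta(a, b) with a, b > 1 the mode is (a−1)/(a+b−2) = 23/58 ≈ 0.397.

p̂_MAP = 0.397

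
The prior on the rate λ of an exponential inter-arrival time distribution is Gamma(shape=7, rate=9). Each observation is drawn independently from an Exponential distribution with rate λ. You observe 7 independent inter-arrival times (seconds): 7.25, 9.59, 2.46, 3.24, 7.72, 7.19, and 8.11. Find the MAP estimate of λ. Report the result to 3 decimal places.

The Exponential(rate=λ) likelihood is ∝ λ^n e^(−λΣtᵢ). Here n = 7 and Σtᵢ = 7.25 + 9.59 + 2.46 + 3.24 + 7.72 + 7.19 + 8.11 = 45.56.
Posterior ∝ λ^6e^(−9λ) · λ^7e^(−45.56λ) = λ^13e^(−54.56λ), i.e. Gamma(14, 54.56).
Mode = (a−1)/b = 13/54.56 ≈ 0.238.

λ̂_MAP = 0.238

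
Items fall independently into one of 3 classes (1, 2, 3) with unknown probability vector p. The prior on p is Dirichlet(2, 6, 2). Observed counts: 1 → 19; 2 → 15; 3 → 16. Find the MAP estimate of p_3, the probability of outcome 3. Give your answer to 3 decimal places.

MAP estimate: 0.298

The posterior is Dirichlet(αᵢ + nᵢ) = Dirichlet(21, 21, 18).
For a Dirichlet(a₁,…,a_K) with all aᵢ > 1, the mode has j-th component (aⱼ − 1)/(Σaᵢ − K).
Here Σaᵢ = 60 and K = 3, so p_3 = (18 − 1)/(60 − 3) = 17/57 ≈ 0.298.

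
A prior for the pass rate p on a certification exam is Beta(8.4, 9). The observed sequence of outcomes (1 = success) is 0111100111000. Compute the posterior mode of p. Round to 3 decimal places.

p̂_MAP = 0.507

Prior: Beta(8.4, 9).
Data: 7 successes in 13 trials (from the sequence). The binomial likelihood contributes p^7(1−p)^6, so the posterior is Beta(8.4+7, 9+6) = Beta(15.4, 15).
For Beta(a, b) with a, b > 1 the mode is (a−1)/(a+b−2) = 14.4/28.4 ≈ 0.507.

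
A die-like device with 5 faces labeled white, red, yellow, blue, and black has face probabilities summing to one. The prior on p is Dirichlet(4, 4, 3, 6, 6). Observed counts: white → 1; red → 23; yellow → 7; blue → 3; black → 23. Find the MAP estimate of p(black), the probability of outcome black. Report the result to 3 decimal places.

MAP estimate of p(black) = 0.373

The posterior is Dirichlet(αᵢ + nᵢ) = Dirichlet(5, 27, 10, 9, 29).
For a Dirichlet(a₁,…,a_K) with all aᵢ > 1, the mode has j-th component (aⱼ − 1)/(Σaᵢ − K).
Here Σaᵢ = 80 and K = 5, so p(black) = (29 − 1)/(80 − 5) = 28/75 ≈ 0.373.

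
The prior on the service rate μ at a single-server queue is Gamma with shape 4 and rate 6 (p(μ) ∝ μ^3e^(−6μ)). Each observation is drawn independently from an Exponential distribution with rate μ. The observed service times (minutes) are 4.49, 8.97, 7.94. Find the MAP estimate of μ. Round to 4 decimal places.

The Exponential(rate=μ) likelihood is ∝ μ^n e^(−μΣtᵢ). Here n = 3 and Σtᵢ = 4.49 + 8.97 + 7.94 = 21.40.
Posterior ∝ μ^3e^(−6μ) · μ^3e^(−21.40μ) = μ^6e^(−27.40μ), i.e. Gamma(7, 27.40).
Mode = (a−1)/b = 6/27.40 ≈ 0.2190.

μ̂_MAP = 0.2190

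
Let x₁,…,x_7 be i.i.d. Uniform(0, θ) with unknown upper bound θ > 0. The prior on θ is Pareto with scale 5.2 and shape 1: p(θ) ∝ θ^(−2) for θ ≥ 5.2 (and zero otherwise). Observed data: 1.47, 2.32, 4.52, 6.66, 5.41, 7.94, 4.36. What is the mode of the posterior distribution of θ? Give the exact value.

θ̂_MAP = 7.94

The Uniform(0, θ) likelihood is θ^(−n) for θ ≥ max(xᵢ), zero otherwise. Here max(xᵢ) = 7.94.
Posterior ∝ θ^(−2) · θ^(−7) = θ^(−9) on θ ≥ max(5.2, 7.94) = 7.94.
This density is strictly decreasing in θ, so the posterior mode lies at the lower boundary of the support.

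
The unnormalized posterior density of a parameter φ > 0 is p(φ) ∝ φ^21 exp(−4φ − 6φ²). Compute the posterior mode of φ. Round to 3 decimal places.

φ̂_MAP = 1.167

ℓ'(φ) = 21/φ − 4 − 12φ. Setting this to zero and multiplying by φ: 12φ² + 4φ − 21 = 0.
φ = (−4 + √(4² + 4·12·21)) / (2·12) = (−4 + √1024) / 24 = (−4 + 32)/24 = 7/6.
ℓ''(φ) = −21/φ² − 12 < 0, confirming a maximum.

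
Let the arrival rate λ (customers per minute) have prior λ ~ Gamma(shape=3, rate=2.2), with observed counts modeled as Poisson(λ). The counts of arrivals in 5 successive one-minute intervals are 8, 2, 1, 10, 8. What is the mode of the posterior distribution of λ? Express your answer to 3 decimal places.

λ̂_MAP = 4.306

Σxᵢ = 8+2+1+10+8 = 29, with n = 5.
Posterior ∝ λ^2e^(−2.2λ) · λ^29e^(−5λ) = λ^31e^(−7.2λ), i.e. Gamma(shape=32, rate=7.2).
The mode of a Gamma(a, b) with a ≥ 1 (shape–rate) is (a−1)/b = 31/7.2 ≈ 4.306.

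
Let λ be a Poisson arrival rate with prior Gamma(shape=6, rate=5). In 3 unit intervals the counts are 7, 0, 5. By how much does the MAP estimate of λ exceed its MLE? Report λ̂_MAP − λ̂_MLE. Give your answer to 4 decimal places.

MAP − MLE = -1.8750

Σxᵢ = 12. Posterior is Gamma(18, 8); MAP = (18−1)/8 = 17/8 ≈ 2.12500.
MLE = x̄ = 12/3 ≈ 4.00000.
Difference = 17/8 − 12/3 = -15/8 ≈ -1.8750.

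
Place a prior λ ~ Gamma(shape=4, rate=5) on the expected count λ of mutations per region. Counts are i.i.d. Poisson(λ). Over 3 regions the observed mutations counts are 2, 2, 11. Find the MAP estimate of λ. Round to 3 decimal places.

λ̂_MAP = 2.250

Σxᵢ = 2+2+11 = 15, with n = 3.
Posterior ∝ λ^3e^(−5λ) · λ^15e^(−3λ) = λ^18e^(−8λ), i.e. Gamma(shape=19, rate=8).
The mode of a Gamma(a, b) with a ≥ 1 (shape–rate) is (a−1)/b = 18/8 ≈ 2.250.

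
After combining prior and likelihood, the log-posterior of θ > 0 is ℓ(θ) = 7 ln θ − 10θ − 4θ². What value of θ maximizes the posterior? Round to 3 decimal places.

ℓ'(θ) = 7/θ − 10 − 8θ. Setting this to zero and multiplying by θ: 8θ² + 10θ − 7 = 0.
θ = (−10 + √(10² + 4·8·7)) / (2·8) = (−10 + √324) / 16 = (−10 + 18)/16 = 1/2.
ℓ''(θ) = −7/θ² − 8 < 0, confirming a maximum.

θ̂_MAP = 0.500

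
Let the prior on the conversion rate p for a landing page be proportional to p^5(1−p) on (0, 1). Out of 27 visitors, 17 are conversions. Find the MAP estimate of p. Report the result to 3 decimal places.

The prior density ∝ p^5(1−p)^1 is the kernel of Beta(6, 2).
Data: 17 successes in 27 trials. The binomial likelihood contributes p^17(1−p)^10, so the posterior is Beta(6+17, 2+10) = Beta(23, 12).
For Beta(a, b) with a, b > 1 the mode is (a−1)/(a+b−2) = 22/33 ≈ 0.667.

p̂_MAP = 0.667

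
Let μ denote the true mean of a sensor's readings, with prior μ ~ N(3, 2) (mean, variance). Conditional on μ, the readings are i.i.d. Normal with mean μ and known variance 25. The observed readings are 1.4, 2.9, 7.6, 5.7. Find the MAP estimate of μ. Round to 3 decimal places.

n = 4; x̄ = (1.4 + 2.9 + 7.6 + 5.7)/4 = 17.6/4 = 4.4.
For a Normal prior and Normal likelihood with known variance, the posterior is Normal; its mode equals its mean, the precision-weighted average.
Prior precision 1/σ₀² = 1/2 = 0.5; data precision n/σ² = 4/25 = 0.16.
μ̂ = (0.5·3 + 0.16·4.4) / (0.5 + 0.16) = 2.204/0.66 = 551/165 ≈ 3.339.

μ̂_MAP = 3.339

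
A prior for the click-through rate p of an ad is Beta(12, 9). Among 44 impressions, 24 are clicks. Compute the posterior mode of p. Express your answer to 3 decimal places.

Prior: Beta(12, 9).
Data: 24 successes in 44 trials. The binomial likelihood contributes p^24(1−p)^20, so the posterior is Beta(12+24, 9+20) = Beta(36, 29).
For Beta(a, b) with a, b > 1 the mode is (a−1)/(a+b−2) = 35/63 ≈ 0.556.

p̂_MAP = 0.556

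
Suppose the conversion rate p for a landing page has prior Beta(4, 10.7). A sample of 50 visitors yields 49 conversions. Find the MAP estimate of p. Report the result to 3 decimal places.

Prior: Beta(4, 10.7).
Data: 49 successes in 50 trials. The binomial likelihood contributes p^49(1−p)^1, so the posterior is Beta(4+49, 10.7+1) = Beta(53, 11.7).
For Beta(a, b) with a, b > 1 the mode is (a−1)/(a+b−2) = 52/62.7 ≈ 0.829.

p̂_MAP = 0.829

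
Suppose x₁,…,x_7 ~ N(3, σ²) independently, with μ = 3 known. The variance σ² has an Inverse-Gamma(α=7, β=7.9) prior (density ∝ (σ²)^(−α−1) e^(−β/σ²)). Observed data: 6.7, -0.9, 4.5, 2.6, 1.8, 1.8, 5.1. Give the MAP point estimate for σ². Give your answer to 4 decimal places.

Sum of squared deviations about the known mean: SS = (6.7−3)² + (-0.9−3)² + (4.5−3)² + (2.6−3)² + (1.8−3)² + (1.8−3)² + (5.1−3)² = 38.6.
The Normal likelihood contributes (σ²)^(−n/2) exp(−SS/(2σ²)), so the posterior is Inverse-Gamma(α + n/2, β + SS/2) = Inverse-Gamma(10.5, 27.2).
The mode of Inverse-Gamma(a, b) is b/(a+1) = 27.2/11.5 ≈ 2.3652.

σ̂²_MAP = 2.3652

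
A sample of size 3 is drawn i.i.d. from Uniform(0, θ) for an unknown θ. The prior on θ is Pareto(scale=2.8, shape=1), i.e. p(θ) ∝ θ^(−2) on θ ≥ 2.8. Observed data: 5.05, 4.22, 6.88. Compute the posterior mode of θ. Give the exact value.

The Uniform(0, θ) likelihood is θ^(−n) for θ ≥ max(xᵢ), zero otherwise. Here max(xᵢ) = 6.88.
Posterior ∝ θ^(−2) · θ^(−3) = θ^(−5) on θ ≥ max(2.8, 6.88) = 6.88.
This density is strictly decreasing in θ, so the posterior mode lies at the lower boundary of the support.

θ̂_MAP = 6.88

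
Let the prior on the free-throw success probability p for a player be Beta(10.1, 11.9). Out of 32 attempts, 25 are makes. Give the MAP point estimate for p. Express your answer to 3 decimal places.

Prior: Beta(10.1, 11.9).
Data: 25 successes in 32 trials. The binomial likelihood contributes p^25(1−p)^7, so the posterior is Beta(10.1+25, 11.9+7) = Beta(35.1, 18.9).
For Beta(a, b) with a, b > 1 the mode is (a−1)/(a+b−2) = 34.1/52 ≈ 0.656.

p̂_MAP = 0.656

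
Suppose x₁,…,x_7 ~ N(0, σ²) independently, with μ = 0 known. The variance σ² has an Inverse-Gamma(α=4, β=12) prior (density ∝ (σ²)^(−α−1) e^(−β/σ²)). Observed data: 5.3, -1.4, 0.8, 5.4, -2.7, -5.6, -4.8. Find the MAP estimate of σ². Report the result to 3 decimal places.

Sum of squared deviations about the known mean: SS = (5.3−0)² + (-1.4−0)² + (0.8−0)² + (5.4−0)² + (-2.7−0)² + (-5.6−0)² + (-4.8−0)² = 121.54.
The Normal likelihood contributes (σ²)^(−n/2) exp(−SS/(2σ²)), so the posterior is Inverse-Gamma(α + n/2, β + SS/2) = Inverse-Gamma(7.5, 72.77).
The mode of Inverse-Gamma(a, b) is b/(a+1) = 72.77/8.5 ≈ 8.561.

σ̂²_MAP = 8.561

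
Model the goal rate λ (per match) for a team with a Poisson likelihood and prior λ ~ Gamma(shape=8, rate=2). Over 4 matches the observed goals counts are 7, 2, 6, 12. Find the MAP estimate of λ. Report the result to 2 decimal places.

λ̂_MAP = 5.67

Σxᵢ = 7+2+6+12 = 27, with n = 4.
Posterior ∝ λ^7e^(−2λ) · λ^27e^(−4λ) = λ^34e^(−6λ), i.e. Gamma(shape=35, rate=6).
The mode of a Gamma(a, b) with a ≥ 1 (shape–rate) is (a−1)/b = 34/6 ≈ 5.67.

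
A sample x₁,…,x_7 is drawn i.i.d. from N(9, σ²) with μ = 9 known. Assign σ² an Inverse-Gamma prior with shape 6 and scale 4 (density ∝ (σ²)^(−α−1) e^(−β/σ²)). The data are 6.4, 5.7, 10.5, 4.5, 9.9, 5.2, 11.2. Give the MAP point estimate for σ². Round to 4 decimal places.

σ̂²_MAP = 3.2495

Sum of squared deviations about the known mean: SS = (6.4−9)² + (5.7−9)² + (10.5−9)² + (4.5−9)² + (9.9−9)² + (5.2−9)² + (11.2−9)² = 60.24.
The Normal likelihood contributes (σ²)^(−n/2) exp(−SS/(2σ²)), so the posterior is Inverse-Gamma(α + n/2, β + SS/2) = Inverse-Gamma(9.5, 34.12).
The mode of Inverse-Gamma(a, b) is b/(a+1) = 34.12/10.5 ≈ 3.2495.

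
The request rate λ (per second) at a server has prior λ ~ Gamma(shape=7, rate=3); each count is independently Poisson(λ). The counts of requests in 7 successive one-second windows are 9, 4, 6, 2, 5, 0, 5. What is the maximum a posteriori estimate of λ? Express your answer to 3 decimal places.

λ̂_MAP = 3.700

Σxᵢ = 9+4+6+2+5+0+5 = 31, with n = 7.
Posterior ∝ λ^6e^(−3λ) · λ^31e^(−7λ) = λ^37e^(−10λ), i.e. Gamma(shape=38, rate=10).
The mode of a Gamma(a, b) with a ≥ 1 (shape–rate) is (a−1)/b = 37/10 ≈ 3.700.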